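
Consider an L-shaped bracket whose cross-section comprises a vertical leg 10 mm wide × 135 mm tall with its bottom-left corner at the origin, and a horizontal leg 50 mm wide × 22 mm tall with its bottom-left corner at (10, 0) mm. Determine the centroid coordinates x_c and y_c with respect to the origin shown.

x_c = 18.47 mm, y_c = 42.13 mm

vertical leg: A = 10 × 135 = 1350.00, centroid at (5.00, 67.50).
horizontal leg: A = 50 × 22 = 1100.00, centroid at (35.00, 11.00).
ΣA = 2450.00 mm²
ΣAx_c = (1350.00)(5.00) + (1100.00)(35.00) = 45250.00 mm³
ΣAy_c = (1350.00)(67.50) + (1100.00)(11.00) = 103225.00 mm³
x_c = 45250.00 / 2450.00 = 18.47 mm
y_c = 103225.00 / 2450.00 = 42.13 mm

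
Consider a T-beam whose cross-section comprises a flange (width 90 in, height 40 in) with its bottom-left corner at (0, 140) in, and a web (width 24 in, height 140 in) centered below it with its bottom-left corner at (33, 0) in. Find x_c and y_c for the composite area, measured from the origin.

x_c = 45.00 in, y_c = 116.55 in

Part | A | x̄ᵢ | ȳᵢ | A·x̄ᵢ | A·ȳᵢ
web | 3360.00 | 45.00 | 70.00 | 151200.00 | 235200.00
flange | 3600.00 | 45.00 | 160.00 | 162000.00 | 576000.00
Σ | 6960.00 |  |  | 313200.00 | 811200.00
x_c = 313200.00 / 6960.00 = 45.00 in
y_c = 811200.00 / 6960.00 = 116.55 in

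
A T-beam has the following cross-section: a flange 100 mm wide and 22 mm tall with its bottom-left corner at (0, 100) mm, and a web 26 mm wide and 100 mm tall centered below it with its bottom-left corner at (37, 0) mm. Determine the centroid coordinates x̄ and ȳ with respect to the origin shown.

x̄ = 50.00 mm, ȳ = 77.96 mm

Part | A | x̄ᵢ | ȳᵢ | A·x̄ᵢ | A·ȳᵢ
web | 2600.00 | 50.00 | 50.00 | 130000.00 | 130000.00
flange | 2200.00 | 50.00 | 111.00 | 110000.00 | 244200.00
Σ | 4800.00 |  |  | 240000.00 | 374200.00
x̄ = 240000.00 / 4800.00 = 50.00 mm
ȳ = 374200.00 / 4800.00 = 77.96 mm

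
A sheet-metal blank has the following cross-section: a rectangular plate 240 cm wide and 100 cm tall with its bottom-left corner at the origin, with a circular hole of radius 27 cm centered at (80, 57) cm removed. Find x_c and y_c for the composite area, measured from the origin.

Part | A | x̄ᵢ | ȳᵢ | A·x̄ᵢ | A·ȳᵢ
plate | 24000.00 | 120.00 | 50.00 | 2880000.00 | 1200000.00
hole | -2290.22 | 80.00 | 57.00 | -183217.68 | -130542.60
Σ | 21709.78 |  |  | 2696782.32 | 1069457.40
x_c = 2696782.32 / 21709.78 = 124.22 cm
y_c = 1069457.40 / 21709.78 = 49.26 cm

x_c = 124.22 cm, y_c = 49.26 cm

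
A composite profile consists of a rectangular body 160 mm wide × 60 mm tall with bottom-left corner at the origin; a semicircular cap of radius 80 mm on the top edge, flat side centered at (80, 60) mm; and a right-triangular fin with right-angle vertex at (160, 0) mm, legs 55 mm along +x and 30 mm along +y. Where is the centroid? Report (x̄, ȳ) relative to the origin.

x̄ = 83.96 mm, ȳ = 60.59 mm

rectangular body: A = 160 × 60 = 9600.00, centroid at (80.00, 30.00).
semicircular top: A = ½π·80² = 10053.10, centroid at (80.00, 93.95).
triangular fin: A = ½·55·30 = 825.00, centroid at (178.33, 10.00).
ΣA = 20478.10 mm²
ΣAx̄ = (9600.00)(80.00) + (10053.10)(80.00) + (825.00)(178.33) = 1719372.72 mm³
ΣAȳ = (9600.00)(30.00) + (10053.10)(93.95) + (825.00)(10.00) = 1240769.12 mm³
x̄ = 1719372.72 / 20478.10 = 83.96 mm
ȳ = 1240769.12 / 20478.10 = 60.59 mm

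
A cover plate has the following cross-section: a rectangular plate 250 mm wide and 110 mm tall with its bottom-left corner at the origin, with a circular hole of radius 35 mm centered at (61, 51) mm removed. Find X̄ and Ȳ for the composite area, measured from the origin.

plate: A = 250 × 110 = 27500.00, centroid at (125.00, 55.00).
hole: A = −π·35² = -3848.45, centroid at (61.00, 51.00).
ΣA = 23651.55 mm²
ΣAX̄ = (27500.00)(125.00) + (-3848.45)(61.00) = 3202744.49 mm³
ΣAȲ = (27500.00)(55.00) + (-3848.45)(51.00) = 1316229.00 mm³
X̄ = 3202744.49 / 23651.55 = 135.41 mm
Ȳ = 1316229.00 / 23651.55 = 55.65 mm

X̄ = 135.41 mm, Ȳ = 55.65 mm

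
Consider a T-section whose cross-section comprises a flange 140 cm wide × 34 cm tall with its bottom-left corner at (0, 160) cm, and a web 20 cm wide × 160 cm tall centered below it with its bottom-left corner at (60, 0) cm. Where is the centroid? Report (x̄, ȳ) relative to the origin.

x̄ = 70.00 cm, ȳ = 138.01 cm

web: A = 20 × 160 = 3200.00, centroid at (70.00, 80.00).
flange: A = 140 × 34 = 4760.00, centroid at (70.00, 177.00).
ΣA = 7960.00 cm²
ΣAx̄ = (3200.00)(70.00) + (4760.00)(70.00) = 557200.00 cm³
ΣAȳ = (3200.00)(80.00) + (4760.00)(177.00) = 1098520.00 cm³
x̄ = 557200.00 / 7960.00 = 70.00 cm
ȳ = 1098520.00 / 7960.00 = 138.01 cm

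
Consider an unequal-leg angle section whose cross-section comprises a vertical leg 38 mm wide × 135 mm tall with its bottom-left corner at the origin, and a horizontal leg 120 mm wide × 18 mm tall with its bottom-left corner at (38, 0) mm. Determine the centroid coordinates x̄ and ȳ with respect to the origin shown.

vertical leg: A = 38 × 135 = 5130.00, centroid at (19.00, 67.50).
horizontal leg: A = 120 × 18 = 2160.00, centroid at (98.00, 9.00).
ΣA = 7290.00 mm²
ΣAx̄ = (5130.00)(19.00) + (2160.00)(98.00) = 309150.00 mm³
ΣAȳ = (5130.00)(67.50) + (2160.00)(9.00) = 365715.00 mm³
x̄ = 309150.00 / 7290.00 = 42.41 mm
ȳ = 365715.00 / 7290.00 = 50.17 mm

x̄ = 42.41 mm, ȳ = 50.17 mm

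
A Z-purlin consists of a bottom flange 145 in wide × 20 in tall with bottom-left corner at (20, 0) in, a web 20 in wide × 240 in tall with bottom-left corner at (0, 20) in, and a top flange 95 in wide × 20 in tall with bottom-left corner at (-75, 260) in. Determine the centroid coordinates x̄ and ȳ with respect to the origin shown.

bottom flange: A = 145 × 20 = 2900.00, centroid at (92.50, 10.00).
web: A = 20 × 240 = 4800.00, centroid at (10.00, 140.00).
top flange: A = 95 × 20 = 1900.00, centroid at (-27.50, 270.00).
ΣA = 9600.00 in², ΣAx̄ = 264000.00 in³, ΣAȳ = 1214000.00 in³.
x̄ = 264000.00/9600.00 = 27.50 in; ȳ = 1214000.00/9600.00 = 126.46 in.

x̄ = 27.50 in, ȳ = 126.46 in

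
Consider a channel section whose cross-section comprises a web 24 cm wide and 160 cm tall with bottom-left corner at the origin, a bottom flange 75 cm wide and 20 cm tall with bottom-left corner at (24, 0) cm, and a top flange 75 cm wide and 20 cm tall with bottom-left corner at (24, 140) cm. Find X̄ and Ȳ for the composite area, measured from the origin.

web: A = 24 × 160 = 3840.00, centroid at (12.00, 80.00).
bottom flange: A = 75 × 20 = 1500.00, centroid at (61.50, 10.00).
top flange: A = 75 × 20 = 1500.00, centroid at (61.50, 150.00).
ΣA = 6840.00 cm², ΣAX̄ = 230580.00 cm³, ΣAȲ = 547200.00 cm³.
X̄ = 230580.00/6840.00 = 33.71 cm; Ȳ = 547200.00/6840.00 = 80.00 cm.

X̄ = 33.71 cm, Ȳ = 80.00 cm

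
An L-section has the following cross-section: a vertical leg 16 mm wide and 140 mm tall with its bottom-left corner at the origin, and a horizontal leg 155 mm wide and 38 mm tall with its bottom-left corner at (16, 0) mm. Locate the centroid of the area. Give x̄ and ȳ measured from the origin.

x̄ = 69.94 mm, ȳ = 33.05 mm

vertical leg: A = 16 × 140 = 2240.00, centroid at (8.00, 70.00).
horizontal leg: A = 155 × 38 = 5890.00, centroid at (93.50, 19.00).
ΣA = 8130.00 mm²
ΣAx̄ = (2240.00)(8.00) + (5890.00)(93.50) = 568635.00 mm³
ΣAȳ = (2240.00)(70.00) + (5890.00)(19.00) = 268710.00 mm³
x̄ = 568635.00 / 8130.00 = 69.94 mm
ȳ = 268710.00 / 8130.00 = 33.05 mm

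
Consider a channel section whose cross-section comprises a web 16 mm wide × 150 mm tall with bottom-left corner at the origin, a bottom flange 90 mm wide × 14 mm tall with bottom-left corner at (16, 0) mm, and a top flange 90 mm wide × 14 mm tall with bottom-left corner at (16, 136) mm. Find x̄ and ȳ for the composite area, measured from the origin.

x̄ = 35.15 mm, ȳ = 75.00 mm

web: A = 16 × 150 = 2400.00, centroid at (8.00, 75.00).
bottom flange: A = 90 × 14 = 1260.00, centroid at (61.00, 7.00).
top flange: A = 90 × 14 = 1260.00, centroid at (61.00, 143.00).
ΣA = 4920.00 mm²
ΣAx̄ = (2400.00)(8.00) + (1260.00)(61.00) + (1260.00)(61.00) = 172920.00 mm³
ΣAȳ = (2400.00)(75.00) + (1260.00)(7.00) + (1260.00)(143.00) = 369000.00 mm³
x̄ = 172920.00 / 4920.00 = 35.15 mm
ȳ = 369000.00 / 4920.00 = 75.00 mm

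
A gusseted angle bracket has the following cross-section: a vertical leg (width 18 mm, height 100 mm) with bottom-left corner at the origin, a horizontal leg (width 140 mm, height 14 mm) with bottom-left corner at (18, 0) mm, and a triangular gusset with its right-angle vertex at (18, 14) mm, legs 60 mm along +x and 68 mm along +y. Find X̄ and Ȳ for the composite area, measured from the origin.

X̄ = 45.90 mm, Ȳ = 30.78 mm

Part | A | x̄ᵢ | ȳᵢ | A·x̄ᵢ | A·ȳᵢ
vertical leg | 1800.00 | 9.00 | 50.00 | 16200.00 | 90000.00
horizontal leg | 1960.00 | 88.00 | 7.00 | 172480.00 | 13720.00
gusset | 2040.00 | 38.00 | 36.67 | 77520.00 | 74800.00
Σ | 5800.00 |  |  | 266200.00 | 178520.00
X̄ = 266200.00 / 5800.00 = 45.90 mm
Ȳ = 178520.00 / 5800.00 = 30.78 mm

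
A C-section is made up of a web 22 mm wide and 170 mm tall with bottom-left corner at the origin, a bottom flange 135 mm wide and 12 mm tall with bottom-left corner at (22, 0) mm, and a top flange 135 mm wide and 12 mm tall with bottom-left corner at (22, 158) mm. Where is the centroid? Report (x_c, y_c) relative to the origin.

web: A = 22 × 170 = 3740.00, centroid at (11.00, 85.00).
bottom flange: A = 135 × 12 = 1620.00, centroid at (89.50, 6.00).
top flange: A = 135 × 12 = 1620.00, centroid at (89.50, 164.00).
ΣA = 6980.00 mm²
ΣAx_c = (3740.00)(11.00) + (1620.00)(89.50) + (1620.00)(89.50) = 331120.00 mm³
ΣAy_c = (3740.00)(85.00) + (1620.00)(6.00) + (1620.00)(164.00) = 593300.00 mm³
x_c = 331120.00 / 6980.00 = 47.44 mm
y_c = 593300.00 / 6980.00 = 85.00 mm

x_c = 47.44 mm, y_c = 85.00 mm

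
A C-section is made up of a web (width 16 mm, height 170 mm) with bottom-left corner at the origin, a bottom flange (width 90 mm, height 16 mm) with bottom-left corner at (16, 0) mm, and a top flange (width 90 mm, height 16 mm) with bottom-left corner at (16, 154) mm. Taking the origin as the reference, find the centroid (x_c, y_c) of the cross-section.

x_c = 35.26 mm, y_c = 85.00 mm

web: A = 16 × 170 = 2720.00, centroid at (8.00, 85.00).
bottom flange: A = 90 × 16 = 1440.00, centroid at (61.00, 8.00).
top flange: A = 90 × 16 = 1440.00, centroid at (61.00, 162.00).
ΣA = 5600.00 mm², ΣAx_c = 197440.00 mm³, ΣAy_c = 476000.00 mm³.
x_c = 197440.00/5600.00 = 35.26 mm; y_c = 476000.00/5600.00 = 85.00 mm.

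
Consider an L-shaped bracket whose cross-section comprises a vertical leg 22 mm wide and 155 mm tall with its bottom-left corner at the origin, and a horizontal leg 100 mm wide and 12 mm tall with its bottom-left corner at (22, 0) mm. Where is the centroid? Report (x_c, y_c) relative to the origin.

x_c = 26.88 mm, y_c = 58.89 mm

vertical leg: A = 22 × 155 = 3410.00, centroid at (11.00, 77.50).
horizontal leg: A = 100 × 12 = 1200.00, centroid at (72.00, 6.00).
ΣA = 4610.00 mm²
ΣAx_c = (3410.00)(11.00) + (1200.00)(72.00) = 123910.00 mm³
ΣAy_c = (3410.00)(77.50) + (1200.00)(6.00) = 271475.00 mm³
x_c = 123910.00 / 4610.00 = 26.88 mm
y_c = 271475.00 / 4610.00 = 58.89 mm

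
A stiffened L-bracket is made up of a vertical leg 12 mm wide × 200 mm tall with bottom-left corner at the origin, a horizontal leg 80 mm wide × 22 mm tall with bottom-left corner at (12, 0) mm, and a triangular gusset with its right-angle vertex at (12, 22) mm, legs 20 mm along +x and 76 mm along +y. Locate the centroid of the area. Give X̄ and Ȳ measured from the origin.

vertical leg: A = 12 × 200 = 2400.00, centroid at (6.00, 100.00).
horizontal leg: A = 80 × 22 = 1760.00, centroid at (52.00, 11.00).
gusset: A = ½·20·76 = 760.00, centroid at (18.67, 47.33).
ΣA = 4920.00 mm², ΣAX̄ = 120106.67 mm³, ΣAȲ = 295333.33 mm³.
X̄ = 120106.67/4920.00 = 24.41 mm; Ȳ = 295333.33/4920.00 = 60.03 mm.

X̄ = 24.41 mm, Ȳ = 60.03 mm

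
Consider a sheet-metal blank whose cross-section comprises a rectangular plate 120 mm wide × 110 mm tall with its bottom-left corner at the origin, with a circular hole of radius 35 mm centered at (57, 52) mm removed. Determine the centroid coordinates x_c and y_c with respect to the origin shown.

x_c = 61.23 mm, y_c = 56.23 mm

Part | A | x̄ᵢ | ȳᵢ | A·x̄ᵢ | A·ȳᵢ
plate | 13200.00 | 60.00 | 55.00 | 792000.00 | 726000.00
hole | -3848.45 | 57.00 | 52.00 | -219361.71 | -200119.45
Σ | 9351.55 |  |  | 572638.29 | 525880.55
x_c = 572638.29 / 9351.55 = 61.23 mm
y_c = 525880.55 / 9351.55 = 56.23 mm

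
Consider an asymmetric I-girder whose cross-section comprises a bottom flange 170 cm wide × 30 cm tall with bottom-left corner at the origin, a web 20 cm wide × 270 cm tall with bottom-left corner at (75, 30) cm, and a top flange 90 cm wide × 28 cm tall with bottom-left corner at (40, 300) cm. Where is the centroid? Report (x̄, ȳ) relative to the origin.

x̄ = 85.00 cm, ȳ = 135.08 cm

Part | A | x̄ᵢ | ȳᵢ | A·x̄ᵢ | A·ȳᵢ
bottom flange | 5100.00 | 85.00 | 15.00 | 433500.00 | 76500.00
web | 5400.00 | 85.00 | 165.00 | 459000.00 | 891000.00
top flange | 2520.00 | 85.00 | 314.00 | 214200.00 | 791280.00
Σ | 13020.00 |  |  | 1106700.00 | 1758780.00
x̄ = 1106700.00 / 13020.00 = 85.00 cm
ȳ = 1758780.00 / 13020.00 = 135.08 cm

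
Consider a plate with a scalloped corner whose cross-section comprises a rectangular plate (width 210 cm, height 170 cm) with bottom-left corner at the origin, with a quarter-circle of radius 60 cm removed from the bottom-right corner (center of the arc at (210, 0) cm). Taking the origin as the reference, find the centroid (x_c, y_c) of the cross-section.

Part | A | x̄ᵢ | ȳᵢ | A·x̄ᵢ | A·ȳᵢ
plate | 35700.00 | 105.00 | 85.00 | 3748500.00 | 3034500.00
removed quarter-circle | -2827.43 | 184.54 | 25.46 | -521761.01 | -72000.00
Σ | 32872.57 |  |  | 3226738.99 | 2962500.00
x_c = 3226738.99 / 32872.57 = 98.16 cm
y_c = 2962500.00 / 32872.57 = 90.12 cm

x_c = 98.16 cm, y_c = 90.12 cm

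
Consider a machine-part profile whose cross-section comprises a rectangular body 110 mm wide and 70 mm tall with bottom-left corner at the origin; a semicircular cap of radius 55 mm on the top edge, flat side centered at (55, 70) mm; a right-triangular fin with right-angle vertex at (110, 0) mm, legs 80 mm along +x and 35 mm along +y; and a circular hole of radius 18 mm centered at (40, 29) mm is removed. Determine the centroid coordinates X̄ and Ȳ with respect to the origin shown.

X̄ = 65.10 mm, Ȳ = 54.53 mm

rectangular body: A = 110 × 70 = 7700.00, centroid at (55.00, 35.00).
semicircular top: A = ½π·55² = 4751.66, centroid at (55.00, 93.34).
triangular fin: A = ½·80·35 = 1400.00, centroid at (136.67, 11.67).
hole: A = −π·18² = -1017.88, centroid at (40.00, 29.00).
ΣA = 12833.78 mm²
ΣAX̄ = (7700.00)(55.00) + (4751.66)(55.00) + (1400.00)(136.67) + (-1017.88)(40.00) = 835459.53 mm³
ΣAȲ = (7700.00)(35.00) + (4751.66)(93.34) + (1400.00)(11.67) + (-1017.88)(29.00) = 699847.72 mm³
X̄ = 835459.53 / 12833.78 = 65.10 mm
Ȳ = 699847.72 / 12833.78 = 54.53 mm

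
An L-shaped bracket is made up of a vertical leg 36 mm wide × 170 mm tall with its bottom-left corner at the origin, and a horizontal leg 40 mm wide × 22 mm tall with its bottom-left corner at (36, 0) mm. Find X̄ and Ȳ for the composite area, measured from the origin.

X̄ = 22.78 mm, Ȳ = 75.70 mm

Part | A | x̄ᵢ | ȳᵢ | A·x̄ᵢ | A·ȳᵢ
vertical leg | 6120.00 | 18.00 | 85.00 | 110160.00 | 520200.00
horizontal leg | 880.00 | 56.00 | 11.00 | 49280.00 | 9680.00
Σ | 7000.00 |  |  | 159440.00 | 529880.00
X̄ = 159440.00 / 7000.00 = 22.78 mm
Ȳ = 529880.00 / 7000.00 = 75.70 mm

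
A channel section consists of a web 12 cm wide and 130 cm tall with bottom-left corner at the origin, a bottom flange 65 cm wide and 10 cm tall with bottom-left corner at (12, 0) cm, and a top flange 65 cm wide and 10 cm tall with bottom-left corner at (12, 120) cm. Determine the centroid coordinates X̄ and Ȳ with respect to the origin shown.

web: A = 12 × 130 = 1560.00, centroid at (6.00, 65.00).
bottom flange: A = 65 × 10 = 650.00, centroid at (44.50, 5.00).
top flange: A = 65 × 10 = 650.00, centroid at (44.50, 125.00).
ΣA = 2860.00 cm²
ΣAX̄ = (1560.00)(6.00) + (650.00)(44.50) + (650.00)(44.50) = 67210.00 cm³
ΣAȲ = (1560.00)(65.00) + (650.00)(5.00) + (650.00)(125.00) = 185900.00 cm³
X̄ = 67210.00 / 2860.00 = 23.50 cm
Ȳ = 185900.00 / 2860.00 = 65.00 cm

X̄ = 23.50 cm, Ȳ = 65.00 cm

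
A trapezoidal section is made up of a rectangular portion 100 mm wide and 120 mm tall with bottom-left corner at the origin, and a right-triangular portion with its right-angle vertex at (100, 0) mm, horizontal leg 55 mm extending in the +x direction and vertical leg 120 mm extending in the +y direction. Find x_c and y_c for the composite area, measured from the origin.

x_c = 64.74 mm, y_c = 55.69 mm

rectangular portion: A = 100 × 120 = 12000.00, centroid at (50.00, 60.00).
triangular portion: A = ½·55·120 = 3300.00, centroid at (118.33, 40.00).
ΣA = 15300.00 mm², ΣAx_c = 990500.00 mm³, ΣAy_c = 852000.00 mm³.
x_c = 990500.00/15300.00 = 64.74 mm; y_c = 852000.00/15300.00 = 55.69 mm.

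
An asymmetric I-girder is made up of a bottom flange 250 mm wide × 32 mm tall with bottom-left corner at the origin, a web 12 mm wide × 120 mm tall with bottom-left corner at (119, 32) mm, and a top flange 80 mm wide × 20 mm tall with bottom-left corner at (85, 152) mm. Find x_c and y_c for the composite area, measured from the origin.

x_c = 125.00 mm, y_c = 47.07 mm

Part | A | x̄ᵢ | ȳᵢ | A·x̄ᵢ | A·ȳᵢ
bottom flange | 8000.00 | 125.00 | 16.00 | 1000000.00 | 128000.00
web | 1440.00 | 125.00 | 92.00 | 180000.00 | 132480.00
top flange | 1600.00 | 125.00 | 162.00 | 200000.00 | 259200.00
Σ | 11040.00 |  |  | 1380000.00 | 519680.00
x_c = 1380000.00 / 11040.00 = 125.00 mm
y_c = 519680.00 / 11040.00 = 47.07 mm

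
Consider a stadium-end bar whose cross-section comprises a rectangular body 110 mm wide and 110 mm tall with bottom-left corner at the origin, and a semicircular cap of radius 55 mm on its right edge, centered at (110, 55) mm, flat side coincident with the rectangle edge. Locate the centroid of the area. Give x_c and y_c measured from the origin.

x_c = 77.09 mm, y_c = 55.00 mm

rectangular body: A = 110 × 110 = 12100.00, centroid at (55.00, 55.00).
semicircular end: A = ½π·55² = 4751.66, centroid at (133.34, 55.00).
ΣA = 16851.66 mm²
ΣAx_c = (12100.00)(55.00) + (4751.66)(133.34) = 1299099.14 mm³
ΣAy_c = (12100.00)(55.00) + (4751.66)(55.00) = 926841.24 mm³
x_c = 1299099.14 / 16851.66 = 77.09 mm
y_c = 926841.24 / 16851.66 = 55.00 mm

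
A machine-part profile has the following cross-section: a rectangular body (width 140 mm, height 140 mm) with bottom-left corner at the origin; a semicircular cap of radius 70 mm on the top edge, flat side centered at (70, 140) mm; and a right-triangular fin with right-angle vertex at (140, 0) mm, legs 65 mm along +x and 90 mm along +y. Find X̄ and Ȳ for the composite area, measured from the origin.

Part | A | x̄ᵢ | ȳᵢ | A·x̄ᵢ | A·ȳᵢ
rectangular body | 19600.00 | 70.00 | 70.00 | 1372000.00 | 1372000.00
semicircular top | 7696.90 | 70.00 | 169.71 | 538783.14 | 1306232.95
triangular fin | 2925.00 | 161.67 | 30.00 | 472875.00 | 87750.00
Σ | 30221.90 |  |  | 2383658.14 | 2765982.95
X̄ = 2383658.14 / 30221.90 = 78.87 mm
Ȳ = 2765982.95 / 30221.90 = 91.52 mm

X̄ = 78.87 mm, Ȳ = 91.52 mm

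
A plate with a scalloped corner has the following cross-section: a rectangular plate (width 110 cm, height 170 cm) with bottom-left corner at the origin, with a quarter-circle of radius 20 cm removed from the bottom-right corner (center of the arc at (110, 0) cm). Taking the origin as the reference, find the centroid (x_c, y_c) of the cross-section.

Part | A | x̄ᵢ | ȳᵢ | A·x̄ᵢ | A·ȳᵢ
plate | 18700.00 | 55.00 | 85.00 | 1028500.00 | 1589500.00
removed quarter-circle | -314.16 | 101.51 | 8.49 | -31890.85 | -2666.67
Σ | 18385.84 |  |  | 996609.15 | 1586833.33
x_c = 996609.15 / 18385.84 = 54.21 cm
y_c = 1586833.33 / 18385.84 = 86.31 cm

x_c = 54.21 cm, y_c = 86.31 cm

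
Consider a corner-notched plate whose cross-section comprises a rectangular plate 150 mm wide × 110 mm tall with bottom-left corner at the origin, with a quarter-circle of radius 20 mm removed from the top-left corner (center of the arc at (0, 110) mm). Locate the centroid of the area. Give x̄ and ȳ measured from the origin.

plate: A = 150 × 110 = 16500.00, centroid at (75.00, 55.00).
removed quarter-circle: A = −¼π·20² = -314.16, centroid at (8.49, 101.51).
ΣA = 16185.84 mm²
ΣAx̄ = (16500.00)(75.00) + (-314.16)(8.49) = 1234833.33 mm³
ΣAȳ = (16500.00)(55.00) + (-314.16)(101.51) = 875609.15 mm³
x̄ = 1234833.33 / 16185.84 = 76.29 mm
ȳ = 875609.15 / 16185.84 = 54.10 mm

x̄ = 76.29 mm, ȳ = 54.10 mm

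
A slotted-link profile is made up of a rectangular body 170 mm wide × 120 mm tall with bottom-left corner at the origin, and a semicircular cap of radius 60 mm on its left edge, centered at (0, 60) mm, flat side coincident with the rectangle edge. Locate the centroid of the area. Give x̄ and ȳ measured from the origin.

rectangular body: A = 170 × 120 = 20400.00, centroid at (85.00, 60.00).
semicircular end: A = ½π·60² = 5654.87, centroid at (-25.46, 60.00).
ΣA = 26054.87 mm²
ΣAx̄ = (20400.00)(85.00) + (5654.87)(-25.46) = 1590000.00 mm³
ΣAȳ = (20400.00)(60.00) + (5654.87)(60.00) = 1563292.01 mm³
x̄ = 1590000.00 / 26054.87 = 61.03 mm
ȳ = 1563292.01 / 26054.87 = 60.00 mm

x̄ = 61.03 mm, ȳ = 60.00 mm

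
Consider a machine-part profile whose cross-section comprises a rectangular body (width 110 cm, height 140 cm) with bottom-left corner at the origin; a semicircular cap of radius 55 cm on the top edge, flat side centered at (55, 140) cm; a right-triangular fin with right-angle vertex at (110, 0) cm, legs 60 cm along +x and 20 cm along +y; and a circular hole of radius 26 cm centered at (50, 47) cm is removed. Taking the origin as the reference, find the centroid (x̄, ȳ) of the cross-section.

x̄ = 57.99 cm, ȳ = 94.39 cm

rectangular body: A = 110 × 140 = 15400.00, centroid at (55.00, 70.00).
semicircular top: A = ½π·55² = 4751.66, centroid at (55.00, 163.34).
triangular fin: A = ½·60·20 = 600.00, centroid at (130.00, 6.67).
hole: A = −π·26² = -2123.72, centroid at (50.00, 47.00).
ΣA = 18627.94 cm², ΣAx̄ = 1080155.41 cm³, ΣAȳ = 1758334.23 cm³.
x̄ = 1080155.41/18627.94 = 57.99 cm; ȳ = 1758334.23/18627.94 = 94.39 cm.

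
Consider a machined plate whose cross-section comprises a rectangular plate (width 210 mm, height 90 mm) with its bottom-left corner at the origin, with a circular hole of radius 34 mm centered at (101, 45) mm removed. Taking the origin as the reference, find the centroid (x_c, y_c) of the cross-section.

Part | A | x̄ᵢ | ȳᵢ | A·x̄ᵢ | A·ȳᵢ
plate | 18900.00 | 105.00 | 45.00 | 1984500.00 | 850500.00
hole | -3631.68 | 101.00 | 45.00 | -366799.79 | -163425.65
Σ | 15268.32 |  |  | 1617700.21 | 687074.35
x_c = 1617700.21 / 15268.32 = 105.95 mm
y_c = 687074.35 / 15268.32 = 45.00 mm

x_c = 105.95 mm, y_c = 45.00 mm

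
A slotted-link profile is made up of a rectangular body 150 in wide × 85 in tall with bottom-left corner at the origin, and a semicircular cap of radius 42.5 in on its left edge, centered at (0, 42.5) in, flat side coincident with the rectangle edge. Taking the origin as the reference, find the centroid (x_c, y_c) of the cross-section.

x_c = 58.06 in, y_c = 42.50 in

rectangular body: A = 150 × 85 = 12750.00, centroid at (75.00, 42.50).
semicircular end: A = ½π·42.5² = 2837.25, centroid at (-18.04, 42.50).
ΣA = 15587.25 in²
ΣAx_c = (12750.00)(75.00) + (2837.25)(-18.04) = 905072.92 in³
ΣAy_c = (12750.00)(42.50) + (2837.25)(42.50) = 662458.16 in³
x_c = 905072.92 / 15587.25 = 58.06 in
y_c = 662458.16 / 15587.25 = 42.50 in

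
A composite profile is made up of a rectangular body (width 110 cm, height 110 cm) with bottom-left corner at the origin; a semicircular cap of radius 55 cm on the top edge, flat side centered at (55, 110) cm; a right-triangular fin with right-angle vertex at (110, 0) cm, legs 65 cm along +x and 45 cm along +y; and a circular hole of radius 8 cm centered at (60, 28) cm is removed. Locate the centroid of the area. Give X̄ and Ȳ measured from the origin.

rectangular body: A = 110 × 110 = 12100.00, centroid at (55.00, 55.00).
semicircular top: A = ½π·55² = 4751.66, centroid at (55.00, 133.34).
triangular fin: A = ½·65·45 = 1462.50, centroid at (131.67, 15.00).
hole: A = −π·8² = -201.06, centroid at (60.00, 28.00).
ΣA = 18113.10 cm²
ΣAX̄ = (12100.00)(55.00) + (4751.66)(55.00) + (1462.50)(131.67) + (-201.06)(60.00) = 1107340.02 cm³
ΣAȲ = (12100.00)(55.00) + (4751.66)(133.34) + (1462.50)(15.00) + (-201.06)(28.00) = 1315406.91 cm³
X̄ = 1107340.02 / 18113.10 = 61.13 cm
Ȳ = 1315406.91 / 18113.10 = 72.62 cm

X̄ = 61.13 cm, Ȳ = 72.62 cm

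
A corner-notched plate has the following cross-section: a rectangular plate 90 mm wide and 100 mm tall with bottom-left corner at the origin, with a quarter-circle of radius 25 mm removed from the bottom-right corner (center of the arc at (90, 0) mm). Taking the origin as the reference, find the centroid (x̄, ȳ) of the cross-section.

Part | A | x̄ᵢ | ȳᵢ | A·x̄ᵢ | A·ȳᵢ
plate | 9000.00 | 45.00 | 50.00 | 405000.00 | 450000.00
removed quarter-circle | -490.87 | 79.39 | 10.61 | -38970.31 | -5208.33
Σ | 8509.13 |  |  | 366029.69 | 444791.67
x̄ = 366029.69 / 8509.13 = 43.02 mm
ȳ = 444791.67 / 8509.13 = 52.27 mm

x̄ = 43.02 mm, ȳ = 52.27 mm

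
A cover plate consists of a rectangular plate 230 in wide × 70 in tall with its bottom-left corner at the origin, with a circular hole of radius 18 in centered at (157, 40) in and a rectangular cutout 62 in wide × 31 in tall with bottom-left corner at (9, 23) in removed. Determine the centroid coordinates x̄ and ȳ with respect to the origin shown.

x̄ = 122.71 in, ȳ = 34.10 in

Part | A | x̄ᵢ | ȳᵢ | A·x̄ᵢ | A·ȳᵢ
plate | 16100.00 | 115.00 | 35.00 | 1851500.00 | 563500.00
hole 1 | -1017.88 | 157.00 | 40.00 | -159806.54 | -40715.04
hole 2 | -1922.00 | 40.00 | 38.50 | -76880.00 | -73997.00
Σ | 13160.12 |  |  | 1614813.46 | 448787.96
x̄ = 1614813.46 / 13160.12 = 122.71 in
ȳ = 448787.96 / 13160.12 = 34.10 in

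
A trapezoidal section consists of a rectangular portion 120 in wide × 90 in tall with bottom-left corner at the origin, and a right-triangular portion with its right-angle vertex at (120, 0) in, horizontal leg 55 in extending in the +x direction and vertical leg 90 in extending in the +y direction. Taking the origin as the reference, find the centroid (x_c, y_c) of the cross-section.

rectangular portion: A = 120 × 90 = 10800.00, centroid at (60.00, 45.00).
triangular portion: A = ½·55·90 = 2475.00, centroid at (138.33, 30.00).
ΣA = 13275.00 in²
ΣAx_c = (10800.00)(60.00) + (2475.00)(138.33) = 990375.00 in³
ΣAy_c = (10800.00)(45.00) + (2475.00)(30.00) = 560250.00 in³
x_c = 990375.00 / 13275.00 = 74.60 in
y_c = 560250.00 / 13275.00 = 42.20 in

x_c = 74.60 in, y_c = 42.20 in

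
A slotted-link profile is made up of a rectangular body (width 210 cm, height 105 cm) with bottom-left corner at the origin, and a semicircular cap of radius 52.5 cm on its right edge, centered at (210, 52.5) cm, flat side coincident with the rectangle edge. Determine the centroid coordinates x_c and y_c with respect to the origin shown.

x_c = 125.89 cm, y_c = 52.50 cm

rectangular body: A = 210 × 105 = 22050.00, centroid at (105.00, 52.50).
semicircular end: A = ½π·52.5² = 4329.51, centroid at (232.28, 52.50).
ΣA = 26379.51 cm², ΣAx_c = 3320915.30 cm³, ΣAy_c = 1384924.14 cm³.
x_c = 3320915.30/26379.51 = 125.89 cm; y_c = 1384924.14/26379.51 = 52.50 cm.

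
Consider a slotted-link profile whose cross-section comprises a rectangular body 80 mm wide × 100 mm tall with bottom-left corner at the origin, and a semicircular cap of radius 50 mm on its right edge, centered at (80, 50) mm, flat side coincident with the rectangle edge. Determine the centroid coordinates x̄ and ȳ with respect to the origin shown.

x̄ = 60.16 mm, ȳ = 50.00 mm

rectangular body: A = 80 × 100 = 8000.00, centroid at (40.00, 50.00).
semicircular end: A = ½π·50² = 3926.99, centroid at (101.22, 50.00).
ΣA = 11926.99 mm², ΣAx̄ = 717492.60 mm³, ΣAȳ = 596349.54 mm³.
x̄ = 717492.60/11926.99 = 60.16 mm; ȳ = 596349.54/11926.99 = 50.00 mm.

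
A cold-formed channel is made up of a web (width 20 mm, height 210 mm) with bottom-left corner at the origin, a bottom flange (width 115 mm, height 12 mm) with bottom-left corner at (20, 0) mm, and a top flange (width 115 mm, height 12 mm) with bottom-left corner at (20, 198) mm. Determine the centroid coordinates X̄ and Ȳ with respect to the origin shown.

Part | A | x̄ᵢ | ȳᵢ | A·x̄ᵢ | A·ȳᵢ
web | 4200.00 | 10.00 | 105.00 | 42000.00 | 441000.00
bottom flange | 1380.00 | 77.50 | 6.00 | 106950.00 | 8280.00
top flange | 1380.00 | 77.50 | 204.00 | 106950.00 | 281520.00
Σ | 6960.00 |  |  | 255900.00 | 730800.00
X̄ = 255900.00 / 6960.00 = 36.77 mm
Ȳ = 730800.00 / 6960.00 = 105.00 mm

X̄ = 36.77 mm, Ȳ = 105.00 mm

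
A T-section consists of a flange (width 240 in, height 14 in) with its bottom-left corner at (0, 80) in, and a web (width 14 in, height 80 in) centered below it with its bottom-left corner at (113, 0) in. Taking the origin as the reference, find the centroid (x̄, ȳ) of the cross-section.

web: A = 14 × 80 = 1120.00, centroid at (120.00, 40.00).
flange: A = 240 × 14 = 3360.00, centroid at (120.00, 87.00).
ΣA = 4480.00 in²
ΣAx̄ = (1120.00)(120.00) + (3360.00)(120.00) = 537600.00 in³
ΣAȳ = (1120.00)(40.00) + (3360.00)(87.00) = 337120.00 in³
x̄ = 537600.00 / 4480.00 = 120.00 in
ȳ = 337120.00 / 4480.00 = 75.25 in

x̄ = 120.00 in, ȳ = 75.25 in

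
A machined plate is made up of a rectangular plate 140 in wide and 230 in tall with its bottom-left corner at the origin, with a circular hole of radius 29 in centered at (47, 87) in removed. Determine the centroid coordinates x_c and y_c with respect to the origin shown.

plate: A = 140 × 230 = 32200.00, centroid at (70.00, 115.00).
hole: A = −π·29² = -2642.08, centroid at (47.00, 87.00).
ΣA = 29557.92 in²
ΣAx_c = (32200.00)(70.00) + (-2642.08)(47.00) = 2129822.27 in³
ΣAy_c = (32200.00)(115.00) + (-2642.08)(87.00) = 3473139.09 in³
x_c = 2129822.27 / 29557.92 = 72.06 in
y_c = 3473139.09 / 29557.92 = 117.50 in

x_c = 72.06 in, y_c = 117.50 in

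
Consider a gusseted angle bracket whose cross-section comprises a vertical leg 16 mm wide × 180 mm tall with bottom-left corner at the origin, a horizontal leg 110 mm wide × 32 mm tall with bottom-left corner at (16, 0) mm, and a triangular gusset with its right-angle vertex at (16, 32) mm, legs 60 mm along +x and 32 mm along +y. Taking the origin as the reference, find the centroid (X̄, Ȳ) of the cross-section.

X̄ = 41.78 mm, Ȳ = 48.43 mm

Part | A | x̄ᵢ | ȳᵢ | A·x̄ᵢ | A·ȳᵢ
vertical leg | 2880.00 | 8.00 | 90.00 | 23040.00 | 259200.00
horizontal leg | 3520.00 | 71.00 | 16.00 | 249920.00 | 56320.00
gusset | 960.00 | 36.00 | 42.67 | 34560.00 | 40960.00
Σ | 7360.00 |  |  | 307520.00 | 356480.00
X̄ = 307520.00 / 7360.00 = 41.78 mm
Ȳ = 356480.00 / 7360.00 = 48.43 mm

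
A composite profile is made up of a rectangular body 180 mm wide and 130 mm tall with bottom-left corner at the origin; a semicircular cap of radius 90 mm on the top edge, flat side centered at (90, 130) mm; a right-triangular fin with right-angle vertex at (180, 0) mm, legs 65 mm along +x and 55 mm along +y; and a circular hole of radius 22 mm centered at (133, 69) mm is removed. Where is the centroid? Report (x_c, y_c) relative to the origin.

rectangular body: A = 180 × 130 = 23400.00, centroid at (90.00, 65.00).
semicircular top: A = ½π·90² = 12723.45, centroid at (90.00, 168.20).
triangular fin: A = ½·65·55 = 1787.50, centroid at (201.67, 18.33).
hole: A = −π·22² = -1520.53, centroid at (133.00, 69.00).
ΣA = 36390.42 mm², ΣAx_c = 3409359.09 mm³, ΣAy_c = 3588902.74 mm³.
x_c = 3409359.09/36390.42 = 93.69 mm; y_c = 3588902.74/36390.42 = 98.62 mm.

x_c = 93.69 mm, y_c = 98.62 mm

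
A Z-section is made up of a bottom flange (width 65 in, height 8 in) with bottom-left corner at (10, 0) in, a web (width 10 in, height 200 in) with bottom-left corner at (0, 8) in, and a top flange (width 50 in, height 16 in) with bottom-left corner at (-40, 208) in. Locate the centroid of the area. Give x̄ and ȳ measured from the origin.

x̄ = 6.05 in, ȳ = 117.73 in

Part | A | x̄ᵢ | ȳᵢ | A·x̄ᵢ | A·ȳᵢ
bottom flange | 520.00 | 42.50 | 4.00 | 22100.00 | 2080.00
web | 2000.00 | 5.00 | 108.00 | 10000.00 | 216000.00
top flange | 800.00 | -15.00 | 216.00 | -12000.00 | 172800.00
Σ | 3320.00 |  |  | 20100.00 | 390880.00
x̄ = 20100.00 / 3320.00 = 6.05 in
ȳ = 390880.00 / 3320.00 = 117.73 in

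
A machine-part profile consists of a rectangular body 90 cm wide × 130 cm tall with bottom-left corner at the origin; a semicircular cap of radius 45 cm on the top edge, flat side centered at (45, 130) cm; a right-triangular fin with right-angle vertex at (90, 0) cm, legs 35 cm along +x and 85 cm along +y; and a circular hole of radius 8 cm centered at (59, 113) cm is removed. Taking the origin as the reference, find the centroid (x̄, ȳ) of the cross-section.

rectangular body: A = 90 × 130 = 11700.00, centroid at (45.00, 65.00).
semicircular top: A = ½π·45² = 3180.86, centroid at (45.00, 149.10).
triangular fin: A = ½·35·85 = 1487.50, centroid at (101.67, 28.33).
hole: A = −π·8² = -201.06, centroid at (59.00, 113.00).
ΣA = 16167.30 cm², ΣAx̄ = 809005.33 cm³, ΣAȳ = 1254187.97 cm³.
x̄ = 809005.33/16167.30 = 50.04 cm; ȳ = 1254187.97/16167.30 = 77.58 cm.

x̄ = 50.04 cm, ȳ = 77.58 cm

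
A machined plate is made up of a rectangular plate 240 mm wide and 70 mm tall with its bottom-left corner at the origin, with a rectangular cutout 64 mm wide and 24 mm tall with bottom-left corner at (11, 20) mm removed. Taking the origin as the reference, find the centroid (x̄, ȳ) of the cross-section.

x̄ = 127.75 mm, ȳ = 35.30 mm

Part | A | x̄ᵢ | ȳᵢ | A·x̄ᵢ | A·ȳᵢ
plate | 16800.00 | 120.00 | 35.00 | 2016000.00 | 588000.00
hole | -1536.00 | 43.00 | 32.00 | -66048.00 | -49152.00
Σ | 15264.00 |  |  | 1949952.00 | 538848.00
x̄ = 1949952.00 / 15264.00 = 127.75 mm
ȳ = 538848.00 / 15264.00 = 35.30 mm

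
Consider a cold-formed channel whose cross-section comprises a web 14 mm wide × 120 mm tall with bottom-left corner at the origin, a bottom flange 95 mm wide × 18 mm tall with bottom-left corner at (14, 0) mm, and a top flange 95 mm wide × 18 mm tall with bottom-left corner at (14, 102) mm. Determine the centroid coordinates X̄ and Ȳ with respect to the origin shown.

Part | A | x̄ᵢ | ȳᵢ | A·x̄ᵢ | A·ȳᵢ
web | 1680.00 | 7.00 | 60.00 | 11760.00 | 100800.00
bottom flange | 1710.00 | 61.50 | 9.00 | 105165.00 | 15390.00
top flange | 1710.00 | 61.50 | 111.00 | 105165.00 | 189810.00
Σ | 5100.00 |  |  | 222090.00 | 306000.00
X̄ = 222090.00 / 5100.00 = 43.55 mm
Ȳ = 306000.00 / 5100.00 = 60.00 mm

X̄ = 43.55 mm, Ȳ = 60.00 mm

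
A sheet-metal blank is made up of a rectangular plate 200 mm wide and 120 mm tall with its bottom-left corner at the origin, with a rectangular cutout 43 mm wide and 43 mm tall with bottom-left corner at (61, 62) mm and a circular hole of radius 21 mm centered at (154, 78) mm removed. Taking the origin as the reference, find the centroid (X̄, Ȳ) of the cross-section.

X̄ = 97.96 mm, Ȳ = 56.71 mm

plate: A = 200 × 120 = 24000.00, centroid at (100.00, 60.00).
hole 1: A = −(43 × 43) = -1849.00, centroid at (82.50, 83.50).
hole 2: A = −π·21² = -1385.44, centroid at (154.00, 78.00).
ΣA = 20765.56 mm²
ΣAX̄ = (24000.00)(100.00) + (-1849.00)(82.50) + (-1385.44)(154.00) = 2034099.38 mm³
ΣAȲ = (24000.00)(60.00) + (-1849.00)(83.50) + (-1385.44)(78.00) = 1177544.00 mm³
X̄ = 2034099.38 / 20765.56 = 97.96 mm
Ȳ = 1177544.00 / 20765.56 = 56.71 mm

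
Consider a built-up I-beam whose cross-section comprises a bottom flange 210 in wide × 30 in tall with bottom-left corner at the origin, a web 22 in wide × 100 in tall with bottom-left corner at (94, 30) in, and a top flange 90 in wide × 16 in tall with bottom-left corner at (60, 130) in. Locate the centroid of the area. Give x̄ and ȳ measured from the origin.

bottom flange: A = 210 × 30 = 6300.00, centroid at (105.00, 15.00).
web: A = 22 × 100 = 2200.00, centroid at (105.00, 80.00).
top flange: A = 90 × 16 = 1440.00, centroid at (105.00, 138.00).
ΣA = 9940.00 in², ΣAx̄ = 1043700.00 in³, ΣAȳ = 469220.00 in³.
x̄ = 1043700.00/9940.00 = 105.00 in; ȳ = 469220.00/9940.00 = 47.21 in.

x̄ = 105.00 in, ȳ = 47.21 in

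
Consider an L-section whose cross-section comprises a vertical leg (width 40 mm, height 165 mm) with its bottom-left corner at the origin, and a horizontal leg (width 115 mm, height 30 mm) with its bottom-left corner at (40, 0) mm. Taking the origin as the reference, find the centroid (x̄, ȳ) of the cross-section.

vertical leg: A = 40 × 165 = 6600.00, centroid at (20.00, 82.50).
horizontal leg: A = 115 × 30 = 3450.00, centroid at (97.50, 15.00).
ΣA = 10050.00 mm²
ΣAx̄ = (6600.00)(20.00) + (3450.00)(97.50) = 468375.00 mm³
ΣAȳ = (6600.00)(82.50) + (3450.00)(15.00) = 596250.00 mm³
x̄ = 468375.00 / 10050.00 = 46.60 mm
ȳ = 596250.00 / 10050.00 = 59.33 mm

x̄ = 46.60 mm, ȳ = 59.33 mm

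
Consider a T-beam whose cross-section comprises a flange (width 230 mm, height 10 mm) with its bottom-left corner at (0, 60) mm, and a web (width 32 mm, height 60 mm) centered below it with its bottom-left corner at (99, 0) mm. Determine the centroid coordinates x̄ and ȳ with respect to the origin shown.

web: A = 32 × 60 = 1920.00, centroid at (115.00, 30.00).
flange: A = 230 × 10 = 2300.00, centroid at (115.00, 65.00).
ΣA = 4220.00 mm²
ΣAx̄ = (1920.00)(115.00) + (2300.00)(115.00) = 485300.00 mm³
ΣAȳ = (1920.00)(30.00) + (2300.00)(65.00) = 207100.00 mm³
x̄ = 485300.00 / 4220.00 = 115.00 mm
ȳ = 207100.00 / 4220.00 = 49.08 mm

x̄ = 115.00 mm, ȳ = 49.08 mm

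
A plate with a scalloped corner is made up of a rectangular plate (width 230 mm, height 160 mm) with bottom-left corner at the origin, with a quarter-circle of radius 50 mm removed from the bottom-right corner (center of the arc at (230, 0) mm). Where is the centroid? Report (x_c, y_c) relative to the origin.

x_c = 109.71 mm, y_c = 83.31 mm

plate: A = 230 × 160 = 36800.00, centroid at (115.00, 80.00).
removed quarter-circle: A = −¼π·50² = -1963.50, centroid at (208.78, 21.22).
ΣA = 34836.50 mm², ΣAx_c = 3822062.72 mm³, ΣAy_c = 2902333.33 mm³.
x_c = 3822062.72/34836.50 = 109.71 mm; y_c = 2902333.33/34836.50 = 83.31 mm.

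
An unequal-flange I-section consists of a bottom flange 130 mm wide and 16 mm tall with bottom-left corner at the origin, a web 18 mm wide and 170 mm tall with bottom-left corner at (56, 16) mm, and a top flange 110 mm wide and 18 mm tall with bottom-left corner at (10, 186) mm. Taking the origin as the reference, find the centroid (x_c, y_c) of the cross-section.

bottom flange: A = 130 × 16 = 2080.00, centroid at (65.00, 8.00).
web: A = 18 × 170 = 3060.00, centroid at (65.00, 101.00).
top flange: A = 110 × 18 = 1980.00, centroid at (65.00, 195.00).
ΣA = 7120.00 mm²
ΣAx_c = (2080.00)(65.00) + (3060.00)(65.00) + (1980.00)(65.00) = 462800.00 mm³
ΣAy_c = (2080.00)(8.00) + (3060.00)(101.00) + (1980.00)(195.00) = 711800.00 mm³
x_c = 462800.00 / 7120.00 = 65.00 mm
y_c = 711800.00 / 7120.00 = 99.97 mm

x_c = 65.00 mm, y_c = 99.97 mm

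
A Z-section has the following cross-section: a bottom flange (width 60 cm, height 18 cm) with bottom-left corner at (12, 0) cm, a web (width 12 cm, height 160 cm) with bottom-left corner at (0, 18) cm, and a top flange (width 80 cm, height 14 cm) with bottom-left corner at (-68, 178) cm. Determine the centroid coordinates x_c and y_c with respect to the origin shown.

Part | A | x̄ᵢ | ȳᵢ | A·x̄ᵢ | A·ȳᵢ
bottom flange | 1080.00 | 42.00 | 9.00 | 45360.00 | 9720.00
web | 1920.00 | 6.00 | 98.00 | 11520.00 | 188160.00
top flange | 1120.00 | -28.00 | 185.00 | -31360.00 | 207200.00
Σ | 4120.00 |  |  | 25520.00 | 405080.00
x_c = 25520.00 / 4120.00 = 6.19 cm
y_c = 405080.00 / 4120.00 = 98.32 cm

x_c = 6.19 cm, y_c = 98.32 cm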